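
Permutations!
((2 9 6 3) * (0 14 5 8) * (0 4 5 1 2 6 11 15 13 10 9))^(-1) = (0 2 1 14)(3 6)(4 8 5)(9 10 13 15 11)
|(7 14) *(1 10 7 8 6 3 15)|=|(1 10 7 14 8 6 3 15)|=8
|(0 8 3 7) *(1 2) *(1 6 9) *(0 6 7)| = |(0 8 3)(1 2 7 6 9)| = 15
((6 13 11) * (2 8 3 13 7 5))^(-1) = (2 5 7 6 11 13 3 8)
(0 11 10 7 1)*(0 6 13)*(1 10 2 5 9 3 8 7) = (0 11 2 5 9 3 8 7 10 1 6 13) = [11, 6, 5, 8, 4, 9, 13, 10, 7, 3, 1, 2, 12, 0]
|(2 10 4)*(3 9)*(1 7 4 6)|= 6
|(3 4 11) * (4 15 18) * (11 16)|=6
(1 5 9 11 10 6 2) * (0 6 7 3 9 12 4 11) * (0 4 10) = (0 6 2 1 5 12 10 7 3 9 4 11) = [6, 5, 1, 9, 11, 12, 2, 3, 8, 4, 7, 0, 10]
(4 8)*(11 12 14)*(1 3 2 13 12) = [0, 3, 13, 2, 8, 5, 6, 7, 4, 9, 10, 1, 14, 12, 11] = (1 3 2 13 12 14 11)(4 8)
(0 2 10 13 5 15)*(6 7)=[2, 1, 10, 3, 4, 15, 7, 6, 8, 9, 13, 11, 12, 5, 14, 0]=(0 2 10 13 5 15)(6 7)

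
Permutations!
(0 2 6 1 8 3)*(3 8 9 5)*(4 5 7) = (0 2 6 1 9 7 4 5 3) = [2, 9, 6, 0, 5, 3, 1, 4, 8, 7]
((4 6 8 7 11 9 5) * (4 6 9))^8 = ((4 9 5 6 8 7 11))^8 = (4 9 5 6 8 7 11)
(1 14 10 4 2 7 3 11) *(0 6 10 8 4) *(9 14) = (0 6 10)(1 9 14 8 4 2 7 3 11) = [6, 9, 7, 11, 2, 5, 10, 3, 4, 14, 0, 1, 12, 13, 8]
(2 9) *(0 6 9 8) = [6, 1, 8, 3, 4, 5, 9, 7, 0, 2] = (0 6 9 2 8)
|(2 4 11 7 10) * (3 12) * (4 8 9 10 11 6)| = 4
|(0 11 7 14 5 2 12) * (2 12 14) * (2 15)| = |(0 11 7 15 2 14 5 12)| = 8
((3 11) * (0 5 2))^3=(3 11)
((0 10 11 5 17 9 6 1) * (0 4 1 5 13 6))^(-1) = (0 9 17 5 6 13 11 10)(1 4)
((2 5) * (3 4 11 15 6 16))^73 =(2 5)(3 4 11 15 6 16)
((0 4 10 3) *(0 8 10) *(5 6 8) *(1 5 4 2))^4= ((0 2 1 5 6 8 10 3 4))^4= (0 6 4 5 3 1 10 2 8)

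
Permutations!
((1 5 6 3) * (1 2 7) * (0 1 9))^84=(0 3)(1 2)(5 7)(6 9)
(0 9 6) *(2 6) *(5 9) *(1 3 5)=[1, 3, 6, 5, 4, 9, 0, 7, 8, 2]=(0 1 3 5 9 2 6)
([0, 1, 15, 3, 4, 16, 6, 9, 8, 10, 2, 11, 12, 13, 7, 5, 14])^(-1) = [0, 1, 10, 3, 4, 15, 6, 14, 8, 7, 9, 11, 12, 13, 16, 2, 5]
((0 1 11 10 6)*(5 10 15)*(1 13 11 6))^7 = ((0 13 11 15 5 10 1 6))^7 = (0 6 1 10 5 15 11 13)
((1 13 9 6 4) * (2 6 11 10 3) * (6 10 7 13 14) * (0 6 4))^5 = ((0 6)(1 14 4)(2 10 3)(7 13 9 11))^5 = (0 6)(1 4 14)(2 3 10)(7 13 9 11)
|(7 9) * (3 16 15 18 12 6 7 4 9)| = |(3 16 15 18 12 6 7)(4 9)| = 14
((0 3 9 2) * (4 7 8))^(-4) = ((0 3 9 2)(4 7 8))^(-4) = (9)(4 8 7)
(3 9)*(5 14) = (3 9)(5 14) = [0, 1, 2, 9, 4, 14, 6, 7, 8, 3, 10, 11, 12, 13, 5]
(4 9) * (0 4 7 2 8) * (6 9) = (0 4 6 9 7 2 8) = [4, 1, 8, 3, 6, 5, 9, 2, 0, 7]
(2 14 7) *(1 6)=(1 6)(2 14 7)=[0, 6, 14, 3, 4, 5, 1, 2, 8, 9, 10, 11, 12, 13, 7]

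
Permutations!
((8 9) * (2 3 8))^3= ((2 3 8 9))^3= (2 9 8 3)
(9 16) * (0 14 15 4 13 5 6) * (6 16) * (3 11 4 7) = (0 14 15 7 3 11 4 13 5 16 9 6) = [14, 1, 2, 11, 13, 16, 0, 3, 8, 6, 10, 4, 12, 5, 15, 7, 9]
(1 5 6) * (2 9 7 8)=(1 5 6)(2 9 7 8)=[0, 5, 9, 3, 4, 6, 1, 8, 2, 7]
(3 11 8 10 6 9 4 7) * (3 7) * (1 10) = [0, 10, 2, 11, 3, 5, 9, 7, 1, 4, 6, 8] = (1 10 6 9 4 3 11 8)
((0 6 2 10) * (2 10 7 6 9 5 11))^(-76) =((0 9 5 11 2 7 6 10))^(-76) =(0 2)(5 6)(7 9)(10 11)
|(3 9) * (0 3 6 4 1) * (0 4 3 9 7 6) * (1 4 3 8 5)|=|(0 9)(1 3 7 6 8 5)|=6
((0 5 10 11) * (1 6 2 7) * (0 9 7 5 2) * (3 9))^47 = ((0 2 5 10 11 3 9 7 1 6))^47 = (0 7 11 2 1 3 5 6 9 10)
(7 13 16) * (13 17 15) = (7 17 15 13 16) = [0, 1, 2, 3, 4, 5, 6, 17, 8, 9, 10, 11, 12, 16, 14, 13, 7, 15]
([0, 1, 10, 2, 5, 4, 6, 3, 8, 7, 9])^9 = [0, 1, 3, 7, 5, 4, 6, 9, 8, 10, 2]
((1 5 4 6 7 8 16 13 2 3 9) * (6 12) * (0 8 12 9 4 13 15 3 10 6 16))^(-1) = ((0 8)(1 5 13 2 10 6 7 12 16 15 3 4 9))^(-1) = (0 8)(1 9 4 3 15 16 12 7 6 10 2 13 5)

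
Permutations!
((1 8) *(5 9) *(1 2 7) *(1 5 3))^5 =(1 9 7 8 3 5 2)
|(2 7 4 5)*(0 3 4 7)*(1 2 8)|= 7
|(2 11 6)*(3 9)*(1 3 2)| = |(1 3 9 2 11 6)| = 6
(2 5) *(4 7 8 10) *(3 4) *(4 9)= (2 5)(3 9 4 7 8 10)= [0, 1, 5, 9, 7, 2, 6, 8, 10, 4, 3]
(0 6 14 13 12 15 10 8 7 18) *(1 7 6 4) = (0 4 1 7 18)(6 14 13 12 15 10 8) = [4, 7, 2, 3, 1, 5, 14, 18, 6, 9, 8, 11, 15, 12, 13, 10, 16, 17, 0]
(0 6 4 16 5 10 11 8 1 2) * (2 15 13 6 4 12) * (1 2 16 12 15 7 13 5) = (0 4 12 16 1 7 13 6 15 5 10 11 8 2) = [4, 7, 0, 3, 12, 10, 15, 13, 2, 9, 11, 8, 16, 6, 14, 5, 1]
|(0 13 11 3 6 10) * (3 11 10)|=6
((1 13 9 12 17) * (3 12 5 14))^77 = (1 3 9 17 14 13 12 5)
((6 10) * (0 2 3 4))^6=(10)(0 3)(2 4)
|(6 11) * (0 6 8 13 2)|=|(0 6 11 8 13 2)|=6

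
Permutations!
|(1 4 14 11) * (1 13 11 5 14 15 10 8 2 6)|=|(1 4 15 10 8 2 6)(5 14)(11 13)|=14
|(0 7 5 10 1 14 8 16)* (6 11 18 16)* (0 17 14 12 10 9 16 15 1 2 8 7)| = 18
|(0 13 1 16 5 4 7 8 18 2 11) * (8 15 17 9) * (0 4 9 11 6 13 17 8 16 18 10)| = |(0 17 11 4 7 15 8 10)(1 18 2 6 13)(5 9 16)| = 120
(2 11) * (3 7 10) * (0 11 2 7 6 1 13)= (0 11 7 10 3 6 1 13)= [11, 13, 2, 6, 4, 5, 1, 10, 8, 9, 3, 7, 12, 0]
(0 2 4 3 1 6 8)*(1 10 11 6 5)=[2, 5, 4, 10, 3, 1, 8, 7, 0, 9, 11, 6]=(0 2 4 3 10 11 6 8)(1 5)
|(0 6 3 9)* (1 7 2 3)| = 7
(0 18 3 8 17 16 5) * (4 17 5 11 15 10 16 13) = (0 18 3 8 5)(4 17 13)(10 16 11 15) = [18, 1, 2, 8, 17, 0, 6, 7, 5, 9, 16, 15, 12, 4, 14, 10, 11, 13, 3]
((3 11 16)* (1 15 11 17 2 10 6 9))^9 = (1 9 6 10 2 17 3 16 11 15)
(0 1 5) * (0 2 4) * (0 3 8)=(0 1 5 2 4 3 8)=[1, 5, 4, 8, 3, 2, 6, 7, 0]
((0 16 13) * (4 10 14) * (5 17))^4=(17)(0 16 13)(4 10 14)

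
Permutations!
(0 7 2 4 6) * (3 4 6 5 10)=[7, 1, 6, 4, 5, 10, 0, 2, 8, 9, 3]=(0 7 2 6)(3 4 5 10)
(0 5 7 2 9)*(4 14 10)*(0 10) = [5, 1, 9, 3, 14, 7, 6, 2, 8, 10, 4, 11, 12, 13, 0] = (0 5 7 2 9 10 4 14)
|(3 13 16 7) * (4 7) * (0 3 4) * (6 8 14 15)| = |(0 3 13 16)(4 7)(6 8 14 15)| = 4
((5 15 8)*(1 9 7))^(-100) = (1 7 9)(5 8 15)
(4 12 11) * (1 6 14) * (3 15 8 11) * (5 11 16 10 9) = [0, 6, 2, 15, 12, 11, 14, 7, 16, 5, 9, 4, 3, 13, 1, 8, 10] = (1 6 14)(3 15 8 16 10 9 5 11 4 12)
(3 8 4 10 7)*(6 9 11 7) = (3 8 4 10 6 9 11 7) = [0, 1, 2, 8, 10, 5, 9, 3, 4, 11, 6, 7]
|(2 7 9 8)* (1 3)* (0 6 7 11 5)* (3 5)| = |(0 6 7 9 8 2 11 3 1 5)| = 10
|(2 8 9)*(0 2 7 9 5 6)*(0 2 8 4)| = |(0 8 5 6 2 4)(7 9)| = 6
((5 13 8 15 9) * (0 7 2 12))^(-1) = ((0 7 2 12)(5 13 8 15 9))^(-1) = (0 12 2 7)(5 9 15 8 13)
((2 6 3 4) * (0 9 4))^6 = (9) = ((0 9 4 2 6 3))^6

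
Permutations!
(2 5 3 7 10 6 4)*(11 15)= (2 5 3 7 10 6 4)(11 15)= [0, 1, 5, 7, 2, 3, 4, 10, 8, 9, 6, 15, 12, 13, 14, 11]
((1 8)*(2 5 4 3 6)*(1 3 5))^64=((1 8 3 6 2)(4 5))^64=(1 2 6 3 8)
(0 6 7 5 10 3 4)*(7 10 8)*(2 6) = (0 2 6 10 3 4)(5 8 7) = [2, 1, 6, 4, 0, 8, 10, 5, 7, 9, 3]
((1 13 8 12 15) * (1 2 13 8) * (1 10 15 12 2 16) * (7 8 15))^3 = ((1 15 16)(2 13 10 7 8))^3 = (16)(2 7 13 8 10)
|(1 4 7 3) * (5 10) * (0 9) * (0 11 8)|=4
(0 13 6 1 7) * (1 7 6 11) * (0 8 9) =(0 13 11 1 6 7 8 9) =[13, 6, 2, 3, 4, 5, 7, 8, 9, 0, 10, 1, 12, 11]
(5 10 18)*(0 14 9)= (0 14 9)(5 10 18)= [14, 1, 2, 3, 4, 10, 6, 7, 8, 0, 18, 11, 12, 13, 9, 15, 16, 17, 5]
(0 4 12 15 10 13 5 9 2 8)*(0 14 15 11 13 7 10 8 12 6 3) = (0 4 6 3)(2 12 11 13 5 9)(7 10)(8 14 15) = [4, 1, 12, 0, 6, 9, 3, 10, 14, 2, 7, 13, 11, 5, 15, 8]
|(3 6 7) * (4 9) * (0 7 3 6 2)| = |(0 7 6 3 2)(4 9)| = 10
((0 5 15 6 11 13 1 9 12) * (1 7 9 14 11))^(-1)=(0 12 9 7 13 11 14 1 6 15 5)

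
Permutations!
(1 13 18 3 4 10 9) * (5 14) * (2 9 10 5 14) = (1 13 18 3 4 5 2 9) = [0, 13, 9, 4, 5, 2, 6, 7, 8, 1, 10, 11, 12, 18, 14, 15, 16, 17, 3]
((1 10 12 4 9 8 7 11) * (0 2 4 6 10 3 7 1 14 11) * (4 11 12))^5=(0 6 1 11 4 7 12 8 2 10 3 14 9)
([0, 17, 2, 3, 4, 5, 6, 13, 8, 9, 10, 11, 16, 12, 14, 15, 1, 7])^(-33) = [0, 13, 2, 3, 4, 5, 6, 16, 8, 9, 10, 11, 17, 1, 14, 15, 7, 12]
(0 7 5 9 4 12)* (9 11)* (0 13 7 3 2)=(0 3 2)(4 12 13 7 5 11 9)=[3, 1, 0, 2, 12, 11, 6, 5, 8, 4, 10, 9, 13, 7]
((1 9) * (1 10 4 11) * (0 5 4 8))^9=((0 5 4 11 1 9 10 8))^9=(0 5 4 11 1 9 10 8)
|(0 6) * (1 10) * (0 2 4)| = 4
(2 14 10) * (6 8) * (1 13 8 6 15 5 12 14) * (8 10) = (1 13 10 2)(5 12 14 8 15) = [0, 13, 1, 3, 4, 12, 6, 7, 15, 9, 2, 11, 14, 10, 8, 5]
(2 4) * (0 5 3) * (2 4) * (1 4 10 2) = (0 5 3)(1 4 10 2) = [5, 4, 1, 0, 10, 3, 6, 7, 8, 9, 2]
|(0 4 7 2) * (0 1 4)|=4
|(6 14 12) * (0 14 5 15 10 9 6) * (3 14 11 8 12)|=20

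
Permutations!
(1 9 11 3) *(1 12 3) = [0, 9, 2, 12, 4, 5, 6, 7, 8, 11, 10, 1, 3] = (1 9 11)(3 12)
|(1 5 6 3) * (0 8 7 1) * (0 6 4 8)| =|(1 5 4 8 7)(3 6)| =10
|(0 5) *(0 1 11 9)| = 5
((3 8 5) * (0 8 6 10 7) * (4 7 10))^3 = (10)(0 3 7 5 4 8 6)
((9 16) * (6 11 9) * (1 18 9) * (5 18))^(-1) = ((1 5 18 9 16 6 11))^(-1) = (1 11 6 16 9 18 5)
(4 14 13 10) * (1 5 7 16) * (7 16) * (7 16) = [0, 5, 2, 3, 14, 7, 6, 16, 8, 9, 4, 11, 12, 10, 13, 15, 1] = (1 5 7 16)(4 14 13 10)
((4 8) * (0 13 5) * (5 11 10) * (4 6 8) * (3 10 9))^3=((0 13 11 9 3 10 5)(6 8))^3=(0 9 5 11 10 13 3)(6 8)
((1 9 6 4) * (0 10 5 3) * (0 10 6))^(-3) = (10)(0 4 9 6 1)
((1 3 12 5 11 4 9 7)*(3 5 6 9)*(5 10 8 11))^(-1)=(1 7 9 6 12 3 4 11 8 10)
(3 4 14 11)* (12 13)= [0, 1, 2, 4, 14, 5, 6, 7, 8, 9, 10, 3, 13, 12, 11]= (3 4 14 11)(12 13)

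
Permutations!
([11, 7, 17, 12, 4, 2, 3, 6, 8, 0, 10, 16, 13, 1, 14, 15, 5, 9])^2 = [16, 6, 9, 13, 4, 17, 12, 3, 8, 11, 10, 5, 1, 7, 14, 15, 2, 0]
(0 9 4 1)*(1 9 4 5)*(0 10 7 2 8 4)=(1 10 7 2 8 4 9 5)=[0, 10, 8, 3, 9, 1, 6, 2, 4, 5, 7]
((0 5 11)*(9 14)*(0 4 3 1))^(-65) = (0 5 11 4 3 1)(9 14)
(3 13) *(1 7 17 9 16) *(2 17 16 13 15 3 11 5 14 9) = (1 7 16)(2 17)(3 15)(5 14 9 13 11) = [0, 7, 17, 15, 4, 14, 6, 16, 8, 13, 10, 5, 12, 11, 9, 3, 1, 2]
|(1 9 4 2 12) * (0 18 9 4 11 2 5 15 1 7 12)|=20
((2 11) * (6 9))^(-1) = (2 11)(6 9)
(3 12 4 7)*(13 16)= [0, 1, 2, 12, 7, 5, 6, 3, 8, 9, 10, 11, 4, 16, 14, 15, 13]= (3 12 4 7)(13 16)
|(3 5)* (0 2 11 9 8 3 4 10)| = 9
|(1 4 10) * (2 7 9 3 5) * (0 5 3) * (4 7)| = 8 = |(0 5 2 4 10 1 7 9)|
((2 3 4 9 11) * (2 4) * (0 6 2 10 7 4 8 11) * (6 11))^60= (11)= ((0 11 8 6 2 3 10 7 4 9))^60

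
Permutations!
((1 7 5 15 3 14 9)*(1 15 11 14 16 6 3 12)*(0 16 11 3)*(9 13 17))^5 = (0 6 16)(1 14 12 11 15 3 9 5 17 7 13)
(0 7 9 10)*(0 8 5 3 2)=(0 7 9 10 8 5 3 2)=[7, 1, 0, 2, 4, 3, 6, 9, 5, 10, 8]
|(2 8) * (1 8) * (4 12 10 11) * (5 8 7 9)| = |(1 7 9 5 8 2)(4 12 10 11)| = 12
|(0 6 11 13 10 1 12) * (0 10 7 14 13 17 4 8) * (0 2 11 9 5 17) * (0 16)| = 30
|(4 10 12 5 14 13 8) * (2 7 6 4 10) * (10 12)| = 20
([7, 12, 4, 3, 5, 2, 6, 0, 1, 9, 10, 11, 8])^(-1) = (0 7)(1 8 12)(2 5 4)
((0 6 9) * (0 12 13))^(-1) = (0 13 12 9 6)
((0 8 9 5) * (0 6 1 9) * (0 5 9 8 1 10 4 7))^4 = (0 6)(1 10)(4 8)(5 7)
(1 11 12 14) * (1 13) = (1 11 12 14 13) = [0, 11, 2, 3, 4, 5, 6, 7, 8, 9, 10, 12, 14, 1, 13]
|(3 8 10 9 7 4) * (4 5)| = |(3 8 10 9 7 5 4)| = 7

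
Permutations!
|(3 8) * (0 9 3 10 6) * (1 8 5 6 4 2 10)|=|(0 9 3 5 6)(1 8)(2 10 4)|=30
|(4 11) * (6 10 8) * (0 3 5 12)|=12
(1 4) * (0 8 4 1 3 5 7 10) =(0 8 4 3 5 7 10) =[8, 1, 2, 5, 3, 7, 6, 10, 4, 9, 0]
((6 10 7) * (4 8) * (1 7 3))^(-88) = (1 6 3 7 10)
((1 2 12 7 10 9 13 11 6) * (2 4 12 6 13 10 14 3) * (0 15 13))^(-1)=((0 15 13 11)(1 4 12 7 14 3 2 6)(9 10))^(-1)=(0 11 13 15)(1 6 2 3 14 7 12 4)(9 10)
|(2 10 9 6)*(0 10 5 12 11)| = 8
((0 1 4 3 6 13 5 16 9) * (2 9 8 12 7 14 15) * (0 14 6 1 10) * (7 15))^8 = ((0 10)(1 4 3)(2 9 14 7 6 13 5 16 8 12 15))^8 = (1 3 4)(2 8 13 14 15 16 6 9 12 5 7)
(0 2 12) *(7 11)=(0 2 12)(7 11)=[2, 1, 12, 3, 4, 5, 6, 11, 8, 9, 10, 7, 0]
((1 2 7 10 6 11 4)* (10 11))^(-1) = (1 4 11 7 2)(6 10)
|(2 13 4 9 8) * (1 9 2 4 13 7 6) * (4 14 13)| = 9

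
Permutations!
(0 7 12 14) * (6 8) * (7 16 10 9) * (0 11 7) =(0 16 10 9)(6 8)(7 12 14 11) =[16, 1, 2, 3, 4, 5, 8, 12, 6, 0, 9, 7, 14, 13, 11, 15, 10]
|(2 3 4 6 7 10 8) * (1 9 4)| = 9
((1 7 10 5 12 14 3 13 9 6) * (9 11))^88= (14)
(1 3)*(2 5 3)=(1 2 5 3)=[0, 2, 5, 1, 4, 3]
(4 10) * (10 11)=(4 11 10)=[0, 1, 2, 3, 11, 5, 6, 7, 8, 9, 4, 10]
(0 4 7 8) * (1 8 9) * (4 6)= (0 6 4 7 9 1 8)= [6, 8, 2, 3, 7, 5, 4, 9, 0, 1]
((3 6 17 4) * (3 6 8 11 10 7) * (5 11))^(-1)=(3 7 10 11 5 8)(4 17 6)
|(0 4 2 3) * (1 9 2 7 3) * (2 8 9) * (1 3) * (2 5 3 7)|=|(0 4 2 7 1 5 3)(8 9)|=14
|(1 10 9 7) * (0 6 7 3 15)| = 8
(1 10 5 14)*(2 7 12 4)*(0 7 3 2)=(0 7 12 4)(1 10 5 14)(2 3)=[7, 10, 3, 2, 0, 14, 6, 12, 8, 9, 5, 11, 4, 13, 1]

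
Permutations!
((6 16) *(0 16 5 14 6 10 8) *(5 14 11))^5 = (0 16 10 8)(5 11)(6 14)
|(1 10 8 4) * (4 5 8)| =6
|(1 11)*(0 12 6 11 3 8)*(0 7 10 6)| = |(0 12)(1 3 8 7 10 6 11)| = 14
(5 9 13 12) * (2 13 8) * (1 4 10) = (1 4 10)(2 13 12 5 9 8) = [0, 4, 13, 3, 10, 9, 6, 7, 2, 8, 1, 11, 5, 12]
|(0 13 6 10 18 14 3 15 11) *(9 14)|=10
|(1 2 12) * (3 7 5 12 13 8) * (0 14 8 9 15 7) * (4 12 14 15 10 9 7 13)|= 8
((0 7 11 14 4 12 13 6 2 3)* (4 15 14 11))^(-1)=((0 7 4 12 13 6 2 3)(14 15))^(-1)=(0 3 2 6 13 12 4 7)(14 15)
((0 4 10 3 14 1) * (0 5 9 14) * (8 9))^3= (0 3 10 4)(1 9 5 14 8)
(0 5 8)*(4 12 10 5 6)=(0 6 4 12 10 5 8)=[6, 1, 2, 3, 12, 8, 4, 7, 0, 9, 5, 11, 10]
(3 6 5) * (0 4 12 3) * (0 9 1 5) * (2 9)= (0 4 12 3 6)(1 5 2 9)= [4, 5, 9, 6, 12, 2, 0, 7, 8, 1, 10, 11, 3]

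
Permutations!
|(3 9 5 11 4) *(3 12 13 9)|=6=|(4 12 13 9 5 11)|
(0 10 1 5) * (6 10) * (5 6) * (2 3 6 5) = (0 2 3 6 10 1 5) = [2, 5, 3, 6, 4, 0, 10, 7, 8, 9, 1]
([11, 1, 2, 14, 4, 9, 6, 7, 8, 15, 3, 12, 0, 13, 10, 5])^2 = [12, 1, 2, 10, 4, 15, 6, 7, 8, 5, 14, 0, 11, 13, 3, 9]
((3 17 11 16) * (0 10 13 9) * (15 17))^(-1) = (0 9 13 10)(3 16 11 17 15)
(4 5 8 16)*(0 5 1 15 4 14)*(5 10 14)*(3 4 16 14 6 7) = (0 10 6 7 3 4 1 15 16 5 8 14) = [10, 15, 2, 4, 1, 8, 7, 3, 14, 9, 6, 11, 12, 13, 0, 16, 5]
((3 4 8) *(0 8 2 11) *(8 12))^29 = (0 12 8 3 4 2 11)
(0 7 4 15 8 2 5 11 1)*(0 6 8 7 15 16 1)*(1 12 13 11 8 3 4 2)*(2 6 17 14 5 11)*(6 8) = (0 15 7 8 1 17 14 5 6 3 4 16 12 13 2 11) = [15, 17, 11, 4, 16, 6, 3, 8, 1, 9, 10, 0, 13, 2, 5, 7, 12, 14]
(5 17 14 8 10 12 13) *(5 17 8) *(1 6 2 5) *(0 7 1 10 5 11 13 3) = [7, 6, 11, 0, 4, 8, 2, 1, 5, 9, 12, 13, 3, 17, 10, 15, 16, 14] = (0 7 1 6 2 11 13 17 14 10 12 3)(5 8)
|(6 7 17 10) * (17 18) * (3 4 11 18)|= 8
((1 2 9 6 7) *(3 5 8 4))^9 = (1 7 6 9 2)(3 5 8 4)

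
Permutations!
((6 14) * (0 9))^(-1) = ((0 9)(6 14))^(-1) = (0 9)(6 14)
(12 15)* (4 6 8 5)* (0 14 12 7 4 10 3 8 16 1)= [14, 0, 2, 8, 6, 10, 16, 4, 5, 9, 3, 11, 15, 13, 12, 7, 1]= (0 14 12 15 7 4 6 16 1)(3 8 5 10)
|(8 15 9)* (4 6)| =6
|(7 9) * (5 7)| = 3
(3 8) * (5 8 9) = (3 9 5 8) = [0, 1, 2, 9, 4, 8, 6, 7, 3, 5]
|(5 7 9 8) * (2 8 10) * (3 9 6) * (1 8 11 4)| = 11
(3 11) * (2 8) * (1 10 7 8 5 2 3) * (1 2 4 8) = [0, 10, 5, 11, 8, 4, 6, 1, 3, 9, 7, 2] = (1 10 7)(2 5 4 8 3 11)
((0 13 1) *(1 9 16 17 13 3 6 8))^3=((0 3 6 8 1)(9 16 17 13))^3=(0 8 3 1 6)(9 13 17 16)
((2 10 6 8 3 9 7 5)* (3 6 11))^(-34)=(2 10 11 3 9 7 5)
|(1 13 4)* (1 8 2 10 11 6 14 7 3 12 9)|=13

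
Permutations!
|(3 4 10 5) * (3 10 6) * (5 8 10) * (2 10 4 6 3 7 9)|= 8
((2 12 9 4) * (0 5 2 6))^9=((0 5 2 12 9 4 6))^9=(0 2 9 6 5 12 4)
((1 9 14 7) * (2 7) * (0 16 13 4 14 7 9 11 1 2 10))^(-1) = (0 10 14 4 13 16)(1 11)(2 7 9)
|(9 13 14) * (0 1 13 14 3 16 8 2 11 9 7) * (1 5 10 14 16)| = 15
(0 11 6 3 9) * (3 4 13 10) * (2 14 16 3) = (0 11 6 4 13 10 2 14 16 3 9) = [11, 1, 14, 9, 13, 5, 4, 7, 8, 0, 2, 6, 12, 10, 16, 15, 3]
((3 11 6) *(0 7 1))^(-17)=((0 7 1)(3 11 6))^(-17)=(0 7 1)(3 11 6)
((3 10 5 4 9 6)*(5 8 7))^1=((3 10 8 7 5 4 9 6))^1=(3 10 8 7 5 4 9 6)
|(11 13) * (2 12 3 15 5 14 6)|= 14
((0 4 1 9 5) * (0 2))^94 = (0 5 1)(2 9 4)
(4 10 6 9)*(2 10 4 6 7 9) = (2 10 7 9 6) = [0, 1, 10, 3, 4, 5, 2, 9, 8, 6, 7]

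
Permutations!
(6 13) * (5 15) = [0, 1, 2, 3, 4, 15, 13, 7, 8, 9, 10, 11, 12, 6, 14, 5] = (5 15)(6 13)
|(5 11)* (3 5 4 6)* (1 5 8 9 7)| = 9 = |(1 5 11 4 6 3 8 9 7)|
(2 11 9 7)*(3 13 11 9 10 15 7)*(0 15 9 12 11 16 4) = (0 15 7 2 12 11 10 9 3 13 16 4) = [15, 1, 12, 13, 0, 5, 6, 2, 8, 3, 9, 10, 11, 16, 14, 7, 4]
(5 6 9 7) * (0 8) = (0 8)(5 6 9 7) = [8, 1, 2, 3, 4, 6, 9, 5, 0, 7]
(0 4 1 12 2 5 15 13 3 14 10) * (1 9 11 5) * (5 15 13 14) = (0 4 9 11 15 14 10)(1 12 2)(3 5 13) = [4, 12, 1, 5, 9, 13, 6, 7, 8, 11, 0, 15, 2, 3, 10, 14]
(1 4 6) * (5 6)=(1 4 5 6)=[0, 4, 2, 3, 5, 6, 1]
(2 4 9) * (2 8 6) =(2 4 9 8 6) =[0, 1, 4, 3, 9, 5, 2, 7, 6, 8]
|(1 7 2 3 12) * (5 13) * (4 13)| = 15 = |(1 7 2 3 12)(4 13 5)|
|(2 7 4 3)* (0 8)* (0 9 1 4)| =8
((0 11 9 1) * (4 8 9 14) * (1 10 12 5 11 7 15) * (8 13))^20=(15)(4 8 10 5 14 13 9 12 11)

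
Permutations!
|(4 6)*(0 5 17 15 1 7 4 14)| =9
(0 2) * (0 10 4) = (0 2 10 4) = [2, 1, 10, 3, 0, 5, 6, 7, 8, 9, 4]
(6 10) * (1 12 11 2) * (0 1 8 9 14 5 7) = (0 1 12 11 2 8 9 14 5 7)(6 10) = [1, 12, 8, 3, 4, 7, 10, 0, 9, 14, 6, 2, 11, 13, 5]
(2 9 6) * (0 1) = (0 1)(2 9 6) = [1, 0, 9, 3, 4, 5, 2, 7, 8, 6]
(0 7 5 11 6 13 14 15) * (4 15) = (0 7 5 11 6 13 14 4 15) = [7, 1, 2, 3, 15, 11, 13, 5, 8, 9, 10, 6, 12, 14, 4, 0]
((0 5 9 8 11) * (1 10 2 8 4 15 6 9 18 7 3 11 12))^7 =((0 5 18 7 3 11)(1 10 2 8 12)(4 15 6 9))^7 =(0 5 18 7 3 11)(1 2 12 10 8)(4 9 6 15)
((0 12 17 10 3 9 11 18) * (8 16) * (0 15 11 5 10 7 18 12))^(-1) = (3 10 5 9)(7 17 12 11 15 18)(8 16)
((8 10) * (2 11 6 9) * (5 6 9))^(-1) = (2 9 11)(5 6)(8 10)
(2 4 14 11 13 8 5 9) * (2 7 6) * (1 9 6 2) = [0, 9, 4, 3, 14, 6, 1, 2, 5, 7, 10, 13, 12, 8, 11] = (1 9 7 2 4 14 11 13 8 5 6)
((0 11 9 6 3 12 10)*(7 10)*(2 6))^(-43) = ((0 11 9 2 6 3 12 7 10))^(-43) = (0 9 6 12 10 11 2 3 7)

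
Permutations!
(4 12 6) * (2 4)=[0, 1, 4, 3, 12, 5, 2, 7, 8, 9, 10, 11, 6]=(2 4 12 6)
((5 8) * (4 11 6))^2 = ((4 11 6)(5 8))^2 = (4 6 11)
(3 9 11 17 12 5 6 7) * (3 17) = (3 9 11)(5 6 7 17 12) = [0, 1, 2, 9, 4, 6, 7, 17, 8, 11, 10, 3, 5, 13, 14, 15, 16, 12]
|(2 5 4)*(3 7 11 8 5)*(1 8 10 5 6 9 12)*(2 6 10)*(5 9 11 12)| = |(1 8 10 9 5 4 6 11 2 3 7 12)| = 12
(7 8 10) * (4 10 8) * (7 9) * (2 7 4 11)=[0, 1, 7, 3, 10, 5, 6, 11, 8, 4, 9, 2]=(2 7 11)(4 10 9)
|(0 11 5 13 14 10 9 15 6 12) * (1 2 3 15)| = 13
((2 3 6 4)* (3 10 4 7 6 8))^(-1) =((2 10 4)(3 8)(6 7))^(-1) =(2 4 10)(3 8)(6 7)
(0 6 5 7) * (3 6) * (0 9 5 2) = (0 3 6 2)(5 7 9) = [3, 1, 0, 6, 4, 7, 2, 9, 8, 5]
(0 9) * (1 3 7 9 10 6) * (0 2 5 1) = (0 10 6)(1 3 7 9 2 5) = [10, 3, 5, 7, 4, 1, 0, 9, 8, 2, 6]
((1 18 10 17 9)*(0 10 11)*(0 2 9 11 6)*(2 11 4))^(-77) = ((0 10 17 4 2 9 1 18 6))^(-77) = (0 2 6 4 18 17 1 10 9)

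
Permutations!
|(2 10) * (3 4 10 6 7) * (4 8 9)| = 8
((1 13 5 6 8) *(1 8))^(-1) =((1 13 5 6))^(-1) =(1 6 5 13)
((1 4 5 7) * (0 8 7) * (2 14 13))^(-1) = (0 5 4 1 7 8)(2 13 14)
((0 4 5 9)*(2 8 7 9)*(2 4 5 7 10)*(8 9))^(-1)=((0 5 4 7 8 10 2 9))^(-1)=(0 9 2 10 8 7 4 5)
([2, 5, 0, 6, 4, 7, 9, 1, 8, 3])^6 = (9)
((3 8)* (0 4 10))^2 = (0 10 4)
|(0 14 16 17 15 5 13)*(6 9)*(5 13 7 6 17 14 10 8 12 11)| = 12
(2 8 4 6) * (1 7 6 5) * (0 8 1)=[8, 7, 1, 3, 5, 0, 2, 6, 4]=(0 8 4 5)(1 7 6 2)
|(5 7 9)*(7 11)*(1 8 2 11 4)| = 8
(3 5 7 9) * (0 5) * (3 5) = (0 3)(5 7 9) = [3, 1, 2, 0, 4, 7, 6, 9, 8, 5]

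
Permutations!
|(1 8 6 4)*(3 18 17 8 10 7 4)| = |(1 10 7 4)(3 18 17 8 6)| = 20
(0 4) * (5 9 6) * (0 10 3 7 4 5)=[5, 1, 2, 7, 10, 9, 0, 4, 8, 6, 3]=(0 5 9 6)(3 7 4 10)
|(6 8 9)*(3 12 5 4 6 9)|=6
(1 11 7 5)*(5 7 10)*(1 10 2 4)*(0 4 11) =(0 4 1)(2 11)(5 10) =[4, 0, 11, 3, 1, 10, 6, 7, 8, 9, 5, 2]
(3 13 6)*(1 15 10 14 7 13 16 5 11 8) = [0, 15, 2, 16, 4, 11, 3, 13, 1, 9, 14, 8, 12, 6, 7, 10, 5] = (1 15 10 14 7 13 6 3 16 5 11 8)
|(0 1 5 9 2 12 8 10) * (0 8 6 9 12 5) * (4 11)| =|(0 1)(2 5 12 6 9)(4 11)(8 10)| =10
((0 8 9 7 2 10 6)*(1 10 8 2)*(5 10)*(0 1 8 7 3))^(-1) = (0 3 9 8 7 2)(1 6 10 5)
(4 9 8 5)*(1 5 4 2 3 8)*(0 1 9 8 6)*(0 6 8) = [1, 5, 3, 8, 0, 2, 6, 7, 4, 9] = (9)(0 1 5 2 3 8 4)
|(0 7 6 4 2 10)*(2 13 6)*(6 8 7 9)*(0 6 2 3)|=10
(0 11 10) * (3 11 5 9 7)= (0 5 9 7 3 11 10)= [5, 1, 2, 11, 4, 9, 6, 3, 8, 7, 0, 10]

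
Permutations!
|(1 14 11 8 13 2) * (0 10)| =|(0 10)(1 14 11 8 13 2)| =6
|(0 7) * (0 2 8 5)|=|(0 7 2 8 5)|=5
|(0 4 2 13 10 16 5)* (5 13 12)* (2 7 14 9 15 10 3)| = |(0 4 7 14 9 15 10 16 13 3 2 12 5)| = 13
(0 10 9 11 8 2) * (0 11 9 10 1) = [1, 0, 11, 3, 4, 5, 6, 7, 2, 9, 10, 8] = (0 1)(2 11 8)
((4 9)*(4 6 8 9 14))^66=(14)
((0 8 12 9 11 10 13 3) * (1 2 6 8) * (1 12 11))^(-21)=(0 12 9 1 2 6 8 11 10 13 3)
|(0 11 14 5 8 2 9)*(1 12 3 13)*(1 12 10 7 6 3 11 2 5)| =18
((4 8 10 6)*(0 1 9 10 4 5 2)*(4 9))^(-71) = ((0 1 4 8 9 10 6 5 2))^(-71) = (0 1 4 8 9 10 6 5 2)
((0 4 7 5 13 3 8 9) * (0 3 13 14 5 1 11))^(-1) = (0 11 1 7 4)(3 9 8)(5 14)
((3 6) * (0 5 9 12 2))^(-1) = (0 2 12 9 5)(3 6)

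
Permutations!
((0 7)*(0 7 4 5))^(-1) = (7)(0 5 4)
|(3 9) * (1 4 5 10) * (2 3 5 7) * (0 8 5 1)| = 12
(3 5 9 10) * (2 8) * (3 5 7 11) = (2 8)(3 7 11)(5 9 10) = [0, 1, 8, 7, 4, 9, 6, 11, 2, 10, 5, 3]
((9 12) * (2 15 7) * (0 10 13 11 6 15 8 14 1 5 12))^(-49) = (0 2)(1 11)(5 6)(7 9)(8 10)(12 15)(13 14)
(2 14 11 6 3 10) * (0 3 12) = [3, 1, 14, 10, 4, 5, 12, 7, 8, 9, 2, 6, 0, 13, 11] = (0 3 10 2 14 11 6 12)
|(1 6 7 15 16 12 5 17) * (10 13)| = |(1 6 7 15 16 12 5 17)(10 13)| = 8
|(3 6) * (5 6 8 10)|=5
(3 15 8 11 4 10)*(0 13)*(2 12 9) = (0 13)(2 12 9)(3 15 8 11 4 10) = [13, 1, 12, 15, 10, 5, 6, 7, 11, 2, 3, 4, 9, 0, 14, 8]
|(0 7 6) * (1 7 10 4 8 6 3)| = 15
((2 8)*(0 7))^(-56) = (8)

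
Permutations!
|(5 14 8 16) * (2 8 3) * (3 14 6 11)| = 7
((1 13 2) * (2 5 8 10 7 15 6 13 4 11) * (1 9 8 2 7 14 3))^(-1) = (1 3 14 10 8 9 2 5 13 6 15 7 11 4)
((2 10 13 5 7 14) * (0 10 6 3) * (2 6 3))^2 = (0 13 7 6 3 10 5 14 2)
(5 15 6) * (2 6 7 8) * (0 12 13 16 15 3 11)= [12, 1, 6, 11, 4, 3, 5, 8, 2, 9, 10, 0, 13, 16, 14, 7, 15]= (0 12 13 16 15 7 8 2 6 5 3 11)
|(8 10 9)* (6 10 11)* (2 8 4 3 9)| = 15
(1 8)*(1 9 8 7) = (1 7)(8 9) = [0, 7, 2, 3, 4, 5, 6, 1, 9, 8]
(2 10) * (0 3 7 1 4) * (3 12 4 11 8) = [12, 11, 10, 7, 0, 5, 6, 1, 3, 9, 2, 8, 4] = (0 12 4)(1 11 8 3 7)(2 10)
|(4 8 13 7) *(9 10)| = 4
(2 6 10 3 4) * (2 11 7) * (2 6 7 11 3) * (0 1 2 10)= (11)(0 1 2 7 6)(3 4)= [1, 2, 7, 4, 3, 5, 0, 6, 8, 9, 10, 11]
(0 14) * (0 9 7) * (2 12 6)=(0 14 9 7)(2 12 6)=[14, 1, 12, 3, 4, 5, 2, 0, 8, 7, 10, 11, 6, 13, 9]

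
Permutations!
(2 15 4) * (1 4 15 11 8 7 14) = [0, 4, 11, 3, 2, 5, 6, 14, 7, 9, 10, 8, 12, 13, 1, 15] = (15)(1 4 2 11 8 7 14)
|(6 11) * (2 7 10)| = 6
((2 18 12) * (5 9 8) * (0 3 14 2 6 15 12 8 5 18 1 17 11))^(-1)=(0 11 17 1 2 14 3)(5 9)(6 12 15)(8 18)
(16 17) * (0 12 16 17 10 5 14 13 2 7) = (17)(0 12 16 10 5 14 13 2 7) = [12, 1, 7, 3, 4, 14, 6, 0, 8, 9, 5, 11, 16, 2, 13, 15, 10, 17]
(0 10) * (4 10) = (0 4 10) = [4, 1, 2, 3, 10, 5, 6, 7, 8, 9, 0]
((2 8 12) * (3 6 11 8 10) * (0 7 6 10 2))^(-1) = ((0 7 6 11 8 12)(3 10))^(-1) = (0 12 8 11 6 7)(3 10)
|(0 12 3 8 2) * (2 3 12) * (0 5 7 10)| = 10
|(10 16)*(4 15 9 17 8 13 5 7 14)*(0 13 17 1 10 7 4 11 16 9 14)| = 18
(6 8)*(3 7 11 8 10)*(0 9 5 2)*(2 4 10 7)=(0 9 5 4 10 3 2)(6 7 11 8)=[9, 1, 0, 2, 10, 4, 7, 11, 6, 5, 3, 8]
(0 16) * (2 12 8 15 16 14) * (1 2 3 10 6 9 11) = [14, 2, 12, 10, 4, 5, 9, 7, 15, 11, 6, 1, 8, 13, 3, 16, 0] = (0 14 3 10 6 9 11 1 2 12 8 15 16)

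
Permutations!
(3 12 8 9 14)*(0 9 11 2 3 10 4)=(0 9 14 10 4)(2 3 12 8 11)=[9, 1, 3, 12, 0, 5, 6, 7, 11, 14, 4, 2, 8, 13, 10]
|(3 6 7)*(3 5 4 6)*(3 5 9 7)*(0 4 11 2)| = |(0 4 6 3 5 11 2)(7 9)| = 14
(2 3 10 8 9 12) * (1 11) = (1 11)(2 3 10 8 9 12) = [0, 11, 3, 10, 4, 5, 6, 7, 9, 12, 8, 1, 2]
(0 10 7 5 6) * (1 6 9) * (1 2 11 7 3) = (0 10 3 1 6)(2 11 7 5 9) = [10, 6, 11, 1, 4, 9, 0, 5, 8, 2, 3, 7]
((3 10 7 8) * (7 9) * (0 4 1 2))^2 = (0 1)(2 4)(3 9 8 10 7)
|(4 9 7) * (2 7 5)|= 5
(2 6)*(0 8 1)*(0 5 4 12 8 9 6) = (0 9 6 2)(1 5 4 12 8) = [9, 5, 0, 3, 12, 4, 2, 7, 1, 6, 10, 11, 8]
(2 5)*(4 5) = (2 4 5) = [0, 1, 4, 3, 5, 2]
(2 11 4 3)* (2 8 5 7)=[0, 1, 11, 8, 3, 7, 6, 2, 5, 9, 10, 4]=(2 11 4 3 8 5 7)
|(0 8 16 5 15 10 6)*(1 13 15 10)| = 6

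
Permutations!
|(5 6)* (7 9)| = 2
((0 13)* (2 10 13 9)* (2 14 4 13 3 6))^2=(0 14 13 9 4)(2 3)(6 10)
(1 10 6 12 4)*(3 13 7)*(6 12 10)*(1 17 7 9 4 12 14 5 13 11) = (1 6 10 14 5 13 9 4 17 7 3 11) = [0, 6, 2, 11, 17, 13, 10, 3, 8, 4, 14, 1, 12, 9, 5, 15, 16, 7]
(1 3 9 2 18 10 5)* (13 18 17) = (1 3 9 2 17 13 18 10 5) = [0, 3, 17, 9, 4, 1, 6, 7, 8, 2, 5, 11, 12, 18, 14, 15, 16, 13, 10]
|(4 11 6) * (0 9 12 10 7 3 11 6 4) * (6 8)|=|(0 9 12 10 7 3 11 4 8 6)|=10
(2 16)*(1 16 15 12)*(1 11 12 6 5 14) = [0, 16, 15, 3, 4, 14, 5, 7, 8, 9, 10, 12, 11, 13, 1, 6, 2] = (1 16 2 15 6 5 14)(11 12)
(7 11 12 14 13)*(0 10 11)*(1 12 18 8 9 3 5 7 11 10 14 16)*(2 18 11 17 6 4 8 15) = [14, 12, 18, 5, 8, 7, 4, 0, 9, 3, 10, 11, 16, 17, 13, 2, 1, 6, 15] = (0 14 13 17 6 4 8 9 3 5 7)(1 12 16)(2 18 15)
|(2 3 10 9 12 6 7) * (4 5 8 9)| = |(2 3 10 4 5 8 9 12 6 7)| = 10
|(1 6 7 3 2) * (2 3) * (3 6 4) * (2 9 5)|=8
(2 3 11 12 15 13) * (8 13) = [0, 1, 3, 11, 4, 5, 6, 7, 13, 9, 10, 12, 15, 2, 14, 8] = (2 3 11 12 15 8 13)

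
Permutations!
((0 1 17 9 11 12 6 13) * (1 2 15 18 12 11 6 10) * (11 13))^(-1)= ((0 2 15 18 12 10 1 17 9 6 11 13))^(-1)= (0 13 11 6 9 17 1 10 12 18 15 2)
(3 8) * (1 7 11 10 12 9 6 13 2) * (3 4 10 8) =(1 7 11 8 4 10 12 9 6 13 2) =[0, 7, 1, 3, 10, 5, 13, 11, 4, 6, 12, 8, 9, 2]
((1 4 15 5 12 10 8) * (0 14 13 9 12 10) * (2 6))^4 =(0 12 9 13 14)(1 10 15)(4 8 5)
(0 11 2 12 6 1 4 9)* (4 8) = (0 11 2 12 6 1 8 4 9) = [11, 8, 12, 3, 9, 5, 1, 7, 4, 0, 10, 2, 6]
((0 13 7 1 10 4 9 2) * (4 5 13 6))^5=((0 6 4 9 2)(1 10 5 13 7))^5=(13)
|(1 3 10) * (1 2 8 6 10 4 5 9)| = |(1 3 4 5 9)(2 8 6 10)| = 20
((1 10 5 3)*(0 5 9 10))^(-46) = (10)(0 3)(1 5)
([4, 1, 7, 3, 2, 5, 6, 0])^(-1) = (0 7 2 4)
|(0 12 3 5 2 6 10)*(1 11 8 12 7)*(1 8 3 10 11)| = |(0 7 8 12 10)(2 6 11 3 5)| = 5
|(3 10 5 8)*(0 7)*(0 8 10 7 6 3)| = 10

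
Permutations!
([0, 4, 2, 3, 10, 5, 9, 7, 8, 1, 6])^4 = (1 9 6 10 4)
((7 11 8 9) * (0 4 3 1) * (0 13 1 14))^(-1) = ((0 4 3 14)(1 13)(7 11 8 9))^(-1) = (0 14 3 4)(1 13)(7 9 8 11)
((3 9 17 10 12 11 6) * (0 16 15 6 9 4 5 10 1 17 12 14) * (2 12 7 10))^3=((0 16 15 6 3 4 5 2 12 11 9 7 10 14)(1 17))^3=(0 6 5 11 10 16 3 2 9 14 15 4 12 7)(1 17)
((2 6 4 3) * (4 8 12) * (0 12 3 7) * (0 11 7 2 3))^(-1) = ((0 12 4 2 6 8)(7 11))^(-1) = (0 8 6 2 4 12)(7 11)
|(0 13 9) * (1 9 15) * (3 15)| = 6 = |(0 13 3 15 1 9)|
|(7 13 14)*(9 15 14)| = 5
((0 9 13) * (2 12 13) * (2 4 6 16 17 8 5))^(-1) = (0 13 12 2 5 8 17 16 6 4 9)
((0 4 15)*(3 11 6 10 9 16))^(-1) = ((0 4 15)(3 11 6 10 9 16))^(-1) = (0 15 4)(3 16 9 10 6 11)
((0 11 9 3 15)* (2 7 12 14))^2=((0 11 9 3 15)(2 7 12 14))^2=(0 9 15 11 3)(2 12)(7 14)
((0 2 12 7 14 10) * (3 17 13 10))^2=(0 12 14 17 10 2 7 3 13)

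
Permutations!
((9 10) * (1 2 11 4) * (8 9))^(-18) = (1 11)(2 4)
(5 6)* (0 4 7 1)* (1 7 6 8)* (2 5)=(0 4 6 2 5 8 1)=[4, 0, 5, 3, 6, 8, 2, 7, 1]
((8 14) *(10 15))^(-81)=(8 14)(10 15)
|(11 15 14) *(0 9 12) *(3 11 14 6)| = 12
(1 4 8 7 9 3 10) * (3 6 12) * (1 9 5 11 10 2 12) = [0, 4, 12, 2, 8, 11, 1, 5, 7, 6, 9, 10, 3] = (1 4 8 7 5 11 10 9 6)(2 12 3)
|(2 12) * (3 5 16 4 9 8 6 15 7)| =|(2 12)(3 5 16 4 9 8 6 15 7)| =18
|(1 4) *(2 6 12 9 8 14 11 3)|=|(1 4)(2 6 12 9 8 14 11 3)|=8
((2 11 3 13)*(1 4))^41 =((1 4)(2 11 3 13))^41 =(1 4)(2 11 3 13)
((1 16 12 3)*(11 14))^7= ((1 16 12 3)(11 14))^7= (1 3 12 16)(11 14)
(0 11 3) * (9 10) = (0 11 3)(9 10) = [11, 1, 2, 0, 4, 5, 6, 7, 8, 10, 9, 3]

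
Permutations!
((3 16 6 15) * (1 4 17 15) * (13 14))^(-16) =((1 4 17 15 3 16 6)(13 14))^(-16) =(1 16 15 4 6 3 17)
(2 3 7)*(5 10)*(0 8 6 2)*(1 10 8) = (0 1 10 5 8 6 2 3 7) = [1, 10, 3, 7, 4, 8, 2, 0, 6, 9, 5]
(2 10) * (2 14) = (2 10 14) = [0, 1, 10, 3, 4, 5, 6, 7, 8, 9, 14, 11, 12, 13, 2]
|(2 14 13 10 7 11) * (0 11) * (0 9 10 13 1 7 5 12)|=|(0 11 2 14 1 7 9 10 5 12)|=10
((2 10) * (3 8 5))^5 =((2 10)(3 8 5))^5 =(2 10)(3 5 8)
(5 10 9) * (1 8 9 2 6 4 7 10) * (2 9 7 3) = [0, 8, 6, 2, 3, 1, 4, 10, 7, 5, 9] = (1 8 7 10 9 5)(2 6 4 3)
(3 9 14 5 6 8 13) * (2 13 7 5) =(2 13 3 9 14)(5 6 8 7) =[0, 1, 13, 9, 4, 6, 8, 5, 7, 14, 10, 11, 12, 3, 2]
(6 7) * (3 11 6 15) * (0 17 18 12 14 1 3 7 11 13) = [17, 3, 2, 13, 4, 5, 11, 15, 8, 9, 10, 6, 14, 0, 1, 7, 16, 18, 12] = (0 17 18 12 14 1 3 13)(6 11)(7 15)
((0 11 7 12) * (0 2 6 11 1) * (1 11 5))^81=((0 11 7 12 2 6 5 1))^81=(0 11 7 12 2 6 5 1)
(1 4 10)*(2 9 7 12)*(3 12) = [0, 4, 9, 12, 10, 5, 6, 3, 8, 7, 1, 11, 2] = (1 4 10)(2 9 7 3 12)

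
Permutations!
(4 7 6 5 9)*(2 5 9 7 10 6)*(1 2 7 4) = (1 2 5 4 10 6 9) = [0, 2, 5, 3, 10, 4, 9, 7, 8, 1, 6]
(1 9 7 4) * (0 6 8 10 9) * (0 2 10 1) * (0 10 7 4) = [6, 2, 7, 3, 10, 5, 8, 0, 1, 4, 9] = (0 6 8 1 2 7)(4 10 9)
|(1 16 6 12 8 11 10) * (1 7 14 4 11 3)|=|(1 16 6 12 8 3)(4 11 10 7 14)|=30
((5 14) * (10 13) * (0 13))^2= (14)(0 10 13)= ((0 13 10)(5 14))^2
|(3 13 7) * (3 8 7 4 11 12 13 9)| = 4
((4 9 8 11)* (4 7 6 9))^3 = (6 11 9 7 8)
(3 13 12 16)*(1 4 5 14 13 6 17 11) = (1 4 5 14 13 12 16 3 6 17 11) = [0, 4, 2, 6, 5, 14, 17, 7, 8, 9, 10, 1, 16, 12, 13, 15, 3, 11]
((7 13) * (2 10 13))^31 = ((2 10 13 7))^31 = (2 7 13 10)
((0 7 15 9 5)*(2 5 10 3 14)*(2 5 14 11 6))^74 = (0 2 3 15 5 6 10 7 14 11 9)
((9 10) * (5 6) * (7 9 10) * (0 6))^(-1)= ((10)(0 6 5)(7 9))^(-1)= (10)(0 5 6)(7 9)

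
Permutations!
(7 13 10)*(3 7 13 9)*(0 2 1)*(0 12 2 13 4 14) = [13, 12, 1, 7, 14, 5, 6, 9, 8, 3, 4, 11, 2, 10, 0] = (0 13 10 4 14)(1 12 2)(3 7 9)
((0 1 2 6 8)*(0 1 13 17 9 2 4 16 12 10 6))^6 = (0 13 17 9 2)(1 8 6 10 12 16 4)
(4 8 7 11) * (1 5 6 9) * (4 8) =(1 5 6 9)(7 11 8) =[0, 5, 2, 3, 4, 6, 9, 11, 7, 1, 10, 8]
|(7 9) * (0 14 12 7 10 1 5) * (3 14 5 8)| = |(0 5)(1 8 3 14 12 7 9 10)| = 8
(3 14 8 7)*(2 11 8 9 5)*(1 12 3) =(1 12 3 14 9 5 2 11 8 7) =[0, 12, 11, 14, 4, 2, 6, 1, 7, 5, 10, 8, 3, 13, 9]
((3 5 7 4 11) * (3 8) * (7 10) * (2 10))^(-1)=(2 5 3 8 11 4 7 10)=((2 10 7 4 11 8 3 5))^(-1)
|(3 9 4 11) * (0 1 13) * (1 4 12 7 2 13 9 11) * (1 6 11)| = |(0 4 6 11 3 1 9 12 7 2 13)| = 11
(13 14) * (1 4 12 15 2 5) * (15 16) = [0, 4, 5, 3, 12, 1, 6, 7, 8, 9, 10, 11, 16, 14, 13, 2, 15] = (1 4 12 16 15 2 5)(13 14)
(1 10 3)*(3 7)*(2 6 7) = (1 10 2 6 7 3) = [0, 10, 6, 1, 4, 5, 7, 3, 8, 9, 2]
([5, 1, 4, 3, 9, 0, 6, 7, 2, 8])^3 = (0 5)(2 8 9 4)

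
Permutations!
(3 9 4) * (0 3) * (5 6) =(0 3 9 4)(5 6) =[3, 1, 2, 9, 0, 6, 5, 7, 8, 4]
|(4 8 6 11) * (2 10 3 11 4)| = 12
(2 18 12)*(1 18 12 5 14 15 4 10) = (1 18 5 14 15 4 10)(2 12) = [0, 18, 12, 3, 10, 14, 6, 7, 8, 9, 1, 11, 2, 13, 15, 4, 16, 17, 5]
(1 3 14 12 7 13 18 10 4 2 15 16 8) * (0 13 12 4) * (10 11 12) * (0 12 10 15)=(0 13 18 11 10 12 7 15 16 8 1 3 14 4 2)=[13, 3, 0, 14, 2, 5, 6, 15, 1, 9, 12, 10, 7, 18, 4, 16, 8, 17, 11]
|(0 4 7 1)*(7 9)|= 5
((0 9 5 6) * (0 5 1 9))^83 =((1 9)(5 6))^83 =(1 9)(5 6)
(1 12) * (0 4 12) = (0 4 12 1) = [4, 0, 2, 3, 12, 5, 6, 7, 8, 9, 10, 11, 1]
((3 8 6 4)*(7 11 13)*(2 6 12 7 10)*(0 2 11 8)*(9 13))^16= (13)(0 2 6 4 3)(7 8 12)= ((0 2 6 4 3)(7 8 12)(9 13 10 11))^16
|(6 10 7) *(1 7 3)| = 5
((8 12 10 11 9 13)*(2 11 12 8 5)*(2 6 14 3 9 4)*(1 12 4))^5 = ((1 12 10 4 2 11)(3 9 13 5 6 14))^5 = (1 11 2 4 10 12)(3 14 6 5 13 9)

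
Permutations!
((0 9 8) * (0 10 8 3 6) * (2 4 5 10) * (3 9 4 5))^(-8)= ((0 4 3 6)(2 5 10 8))^(-8)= (10)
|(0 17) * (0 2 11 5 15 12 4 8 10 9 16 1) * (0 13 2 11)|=14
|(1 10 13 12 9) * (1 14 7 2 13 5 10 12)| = |(1 12 9 14 7 2 13)(5 10)| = 14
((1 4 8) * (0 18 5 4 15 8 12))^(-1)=(0 12 4 5 18)(1 8 15)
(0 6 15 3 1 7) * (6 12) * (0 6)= (0 12)(1 7 6 15 3)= [12, 7, 2, 1, 4, 5, 15, 6, 8, 9, 10, 11, 0, 13, 14, 3]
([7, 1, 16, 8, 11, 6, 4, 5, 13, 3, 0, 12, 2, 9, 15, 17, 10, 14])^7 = (0 2 4 7 16 11 5 10 12 6)(3 9 13 8)(14 15 17)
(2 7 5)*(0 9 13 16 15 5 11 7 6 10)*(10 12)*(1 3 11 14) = (0 9 13 16 15 5 2 6 12 10)(1 3 11 7 14) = [9, 3, 6, 11, 4, 2, 12, 14, 8, 13, 0, 7, 10, 16, 1, 5, 15]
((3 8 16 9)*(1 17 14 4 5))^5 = (17)(3 8 16 9)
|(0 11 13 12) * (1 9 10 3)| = 4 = |(0 11 13 12)(1 9 10 3)|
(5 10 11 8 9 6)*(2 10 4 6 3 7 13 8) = (2 10 11)(3 7 13 8 9)(4 6 5) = [0, 1, 10, 7, 6, 4, 5, 13, 9, 3, 11, 2, 12, 8]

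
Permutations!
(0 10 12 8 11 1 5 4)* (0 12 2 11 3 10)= [0, 5, 11, 10, 12, 4, 6, 7, 3, 9, 2, 1, 8]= (1 5 4 12 8 3 10 2 11)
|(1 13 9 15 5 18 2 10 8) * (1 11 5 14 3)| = |(1 13 9 15 14 3)(2 10 8 11 5 18)| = 6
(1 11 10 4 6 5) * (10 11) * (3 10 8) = (11)(1 8 3 10 4 6 5) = [0, 8, 2, 10, 6, 1, 5, 7, 3, 9, 4, 11]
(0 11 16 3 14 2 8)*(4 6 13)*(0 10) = (0 11 16 3 14 2 8 10)(4 6 13) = [11, 1, 8, 14, 6, 5, 13, 7, 10, 9, 0, 16, 12, 4, 2, 15, 3]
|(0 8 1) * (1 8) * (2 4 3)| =6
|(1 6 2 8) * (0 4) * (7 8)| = |(0 4)(1 6 2 7 8)| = 10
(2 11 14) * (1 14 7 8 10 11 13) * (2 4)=(1 14 4 2 13)(7 8 10 11)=[0, 14, 13, 3, 2, 5, 6, 8, 10, 9, 11, 7, 12, 1, 4]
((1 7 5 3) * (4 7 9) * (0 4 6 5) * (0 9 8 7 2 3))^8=((0 4 2 3 1 8 7 9 6 5))^8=(0 6 7 1 2)(3 4 5 9 8)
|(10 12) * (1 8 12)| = |(1 8 12 10)| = 4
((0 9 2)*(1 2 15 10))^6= (15)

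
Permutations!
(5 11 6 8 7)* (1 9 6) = (1 9 6 8 7 5 11) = [0, 9, 2, 3, 4, 11, 8, 5, 7, 6, 10, 1]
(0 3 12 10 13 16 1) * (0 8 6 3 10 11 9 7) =[10, 8, 2, 12, 4, 5, 3, 0, 6, 7, 13, 9, 11, 16, 14, 15, 1] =(0 10 13 16 1 8 6 3 12 11 9 7)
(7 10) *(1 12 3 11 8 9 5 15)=(1 12 3 11 8 9 5 15)(7 10)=[0, 12, 2, 11, 4, 15, 6, 10, 9, 5, 7, 8, 3, 13, 14, 1]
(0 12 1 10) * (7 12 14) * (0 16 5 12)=(0 14 7)(1 10 16 5 12)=[14, 10, 2, 3, 4, 12, 6, 0, 8, 9, 16, 11, 1, 13, 7, 15, 5]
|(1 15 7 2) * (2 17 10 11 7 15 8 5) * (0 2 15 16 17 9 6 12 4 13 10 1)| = 24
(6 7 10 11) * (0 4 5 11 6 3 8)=(0 4 5 11 3 8)(6 7 10)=[4, 1, 2, 8, 5, 11, 7, 10, 0, 9, 6, 3]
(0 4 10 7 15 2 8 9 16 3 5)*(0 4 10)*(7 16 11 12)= [10, 1, 8, 5, 0, 4, 6, 15, 9, 11, 16, 12, 7, 13, 14, 2, 3]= (0 10 16 3 5 4)(2 8 9 11 12 7 15)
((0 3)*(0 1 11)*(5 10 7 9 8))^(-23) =(0 3 1 11)(5 7 8 10 9)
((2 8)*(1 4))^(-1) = ((1 4)(2 8))^(-1) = (1 4)(2 8)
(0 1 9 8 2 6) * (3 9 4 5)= [1, 4, 6, 9, 5, 3, 0, 7, 2, 8]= (0 1 4 5 3 9 8 2 6)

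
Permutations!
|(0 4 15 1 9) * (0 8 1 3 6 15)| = 6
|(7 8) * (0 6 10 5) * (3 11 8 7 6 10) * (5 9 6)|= 8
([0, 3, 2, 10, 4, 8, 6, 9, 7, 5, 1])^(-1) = (1 10 3)(5 9 7 8)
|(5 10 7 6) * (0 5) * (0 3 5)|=5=|(3 5 10 7 6)|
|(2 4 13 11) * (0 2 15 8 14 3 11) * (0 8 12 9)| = 11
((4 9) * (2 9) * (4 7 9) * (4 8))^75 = ((2 8 4)(7 9))^75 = (7 9)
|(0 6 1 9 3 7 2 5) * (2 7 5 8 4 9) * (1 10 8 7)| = 24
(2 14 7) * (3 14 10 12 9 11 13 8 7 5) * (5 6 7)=(2 10 12 9 11 13 8 5 3 14 6 7)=[0, 1, 10, 14, 4, 3, 7, 2, 5, 11, 12, 13, 9, 8, 6]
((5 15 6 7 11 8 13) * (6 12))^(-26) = (5 8 7 12)(6 15 13 11)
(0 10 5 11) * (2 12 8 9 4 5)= [10, 1, 12, 3, 5, 11, 6, 7, 9, 4, 2, 0, 8]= (0 10 2 12 8 9 4 5 11)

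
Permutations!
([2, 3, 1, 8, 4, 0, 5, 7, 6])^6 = [5, 2, 0, 1, 4, 6, 8, 7, 3]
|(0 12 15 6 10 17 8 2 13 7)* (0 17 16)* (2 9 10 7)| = 10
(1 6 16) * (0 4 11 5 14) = (0 4 11 5 14)(1 6 16) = [4, 6, 2, 3, 11, 14, 16, 7, 8, 9, 10, 5, 12, 13, 0, 15, 1]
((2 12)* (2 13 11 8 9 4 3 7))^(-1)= ((2 12 13 11 8 9 4 3 7))^(-1)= (2 7 3 4 9 8 11 13 12)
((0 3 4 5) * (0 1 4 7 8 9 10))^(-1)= (0 10 9 8 7 3)(1 5 4)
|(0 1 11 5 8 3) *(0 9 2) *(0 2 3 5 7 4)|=10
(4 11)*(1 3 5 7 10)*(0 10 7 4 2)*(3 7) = (0 10 1 7 3 5 4 11 2) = [10, 7, 0, 5, 11, 4, 6, 3, 8, 9, 1, 2]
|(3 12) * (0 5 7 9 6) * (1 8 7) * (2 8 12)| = |(0 5 1 12 3 2 8 7 9 6)| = 10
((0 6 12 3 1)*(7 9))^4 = ((0 6 12 3 1)(7 9))^4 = (0 1 3 12 6)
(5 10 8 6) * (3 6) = [0, 1, 2, 6, 4, 10, 5, 7, 3, 9, 8] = (3 6 5 10 8)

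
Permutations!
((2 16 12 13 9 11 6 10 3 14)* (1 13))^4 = (1 6 2 13 10 16 9 3 12 11 14)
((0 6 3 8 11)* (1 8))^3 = (0 1)(3 11)(6 8)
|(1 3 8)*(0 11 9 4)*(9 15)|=|(0 11 15 9 4)(1 3 8)|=15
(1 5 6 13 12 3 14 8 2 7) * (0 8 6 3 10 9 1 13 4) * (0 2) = (0 8)(1 5 3 14 6 4 2 7 13 12 10 9) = [8, 5, 7, 14, 2, 3, 4, 13, 0, 1, 9, 11, 10, 12, 6]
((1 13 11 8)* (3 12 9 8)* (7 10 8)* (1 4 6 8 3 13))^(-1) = ((3 12 9 7 10)(4 6 8)(11 13))^(-1) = (3 10 7 9 12)(4 8 6)(11 13)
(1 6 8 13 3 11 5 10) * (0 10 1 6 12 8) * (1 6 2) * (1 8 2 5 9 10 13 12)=(0 13 3 11 9 10 5 6)(2 8 12)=[13, 1, 8, 11, 4, 6, 0, 7, 12, 10, 5, 9, 2, 3]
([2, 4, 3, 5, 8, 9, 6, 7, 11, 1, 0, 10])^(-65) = (0 1)(2 4)(3 8)(5 11)(9 10)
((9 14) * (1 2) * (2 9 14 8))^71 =(14)(1 2 8 9)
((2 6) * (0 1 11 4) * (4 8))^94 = ((0 1 11 8 4)(2 6))^94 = (0 4 8 11 1)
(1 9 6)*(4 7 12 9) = [0, 4, 2, 3, 7, 5, 1, 12, 8, 6, 10, 11, 9] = (1 4 7 12 9 6)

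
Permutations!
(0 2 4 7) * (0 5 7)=(0 2 4)(5 7)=[2, 1, 4, 3, 0, 7, 6, 5]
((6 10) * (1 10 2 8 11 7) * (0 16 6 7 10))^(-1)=(0 1 7 10 11 8 2 6 16)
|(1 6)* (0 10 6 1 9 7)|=5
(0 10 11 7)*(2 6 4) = [10, 1, 6, 3, 2, 5, 4, 0, 8, 9, 11, 7] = (0 10 11 7)(2 6 4)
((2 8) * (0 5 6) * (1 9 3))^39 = (9)(2 8) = ((0 5 6)(1 9 3)(2 8))^39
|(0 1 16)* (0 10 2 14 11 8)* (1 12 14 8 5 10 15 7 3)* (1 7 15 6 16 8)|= |(0 12 14 11 5 10 2 1 8)(3 7)(6 16)|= 18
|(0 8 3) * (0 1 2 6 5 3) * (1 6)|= 6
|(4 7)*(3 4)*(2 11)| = |(2 11)(3 4 7)| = 6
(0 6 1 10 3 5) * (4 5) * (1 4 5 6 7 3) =(0 7 3 5)(1 10)(4 6) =[7, 10, 2, 5, 6, 0, 4, 3, 8, 9, 1]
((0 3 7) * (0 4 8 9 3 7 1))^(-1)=((0 7 4 8 9 3 1))^(-1)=(0 1 3 9 8 4 7)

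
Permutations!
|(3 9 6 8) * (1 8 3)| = 6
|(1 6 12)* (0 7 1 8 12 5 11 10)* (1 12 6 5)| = 9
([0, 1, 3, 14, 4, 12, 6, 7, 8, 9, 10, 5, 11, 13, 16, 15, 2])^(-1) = (2 16 14 3)(5 11 12)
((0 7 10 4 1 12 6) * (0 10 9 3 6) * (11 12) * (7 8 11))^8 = (12)(1 7 9 3 6 10 4)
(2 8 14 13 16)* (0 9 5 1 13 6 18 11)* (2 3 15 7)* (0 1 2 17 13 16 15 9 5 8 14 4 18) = (0 5 2 14 6)(1 16 3 9 8 4 18 11)(7 17 13 15) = [5, 16, 14, 9, 18, 2, 0, 17, 4, 8, 10, 1, 12, 15, 6, 7, 3, 13, 11]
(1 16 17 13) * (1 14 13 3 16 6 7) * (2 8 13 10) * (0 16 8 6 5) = (0 16 17 3 8 13 14 10 2 6 7 1 5) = [16, 5, 6, 8, 4, 0, 7, 1, 13, 9, 2, 11, 12, 14, 10, 15, 17, 3]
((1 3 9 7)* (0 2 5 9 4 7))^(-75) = ((0 2 5 9)(1 3 4 7))^(-75) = (0 2 5 9)(1 3 4 7)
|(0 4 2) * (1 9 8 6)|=|(0 4 2)(1 9 8 6)|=12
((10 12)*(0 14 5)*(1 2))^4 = (0 14 5)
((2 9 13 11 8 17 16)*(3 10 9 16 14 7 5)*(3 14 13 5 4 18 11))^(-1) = (2 16)(3 13 17 8 11 18 4 7 14 5 9 10)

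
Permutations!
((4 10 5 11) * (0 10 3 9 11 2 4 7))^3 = (0 2 9)(3 7 5)(4 11 10)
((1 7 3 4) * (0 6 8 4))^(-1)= (0 3 7 1 4 8 6)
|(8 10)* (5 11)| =|(5 11)(8 10)| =2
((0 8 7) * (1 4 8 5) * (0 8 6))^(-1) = (0 6 4 1 5)(7 8)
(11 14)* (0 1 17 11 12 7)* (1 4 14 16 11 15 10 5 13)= (0 4 14 12 7)(1 17 15 10 5 13)(11 16)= [4, 17, 2, 3, 14, 13, 6, 0, 8, 9, 5, 16, 7, 1, 12, 10, 11, 15]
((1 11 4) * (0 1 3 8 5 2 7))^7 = ((0 1 11 4 3 8 5 2 7))^7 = (0 2 8 4 1 7 5 3 11)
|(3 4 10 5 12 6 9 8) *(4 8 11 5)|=|(3 8)(4 10)(5 12 6 9 11)|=10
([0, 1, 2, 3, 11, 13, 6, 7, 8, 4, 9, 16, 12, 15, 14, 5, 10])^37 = (4 16 9 11 10)(5 13 15)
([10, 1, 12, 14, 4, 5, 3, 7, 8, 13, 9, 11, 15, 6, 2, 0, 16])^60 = (16)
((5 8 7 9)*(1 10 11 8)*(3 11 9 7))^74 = ((1 10 9 5)(3 11 8))^74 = (1 9)(3 8 11)(5 10)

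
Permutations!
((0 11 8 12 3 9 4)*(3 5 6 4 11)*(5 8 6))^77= (0 4 6 11 9 3)(8 12)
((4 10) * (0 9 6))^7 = (0 9 6)(4 10)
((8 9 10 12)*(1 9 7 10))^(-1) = (1 9)(7 8 12 10)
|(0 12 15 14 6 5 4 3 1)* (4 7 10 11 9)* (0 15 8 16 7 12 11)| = 15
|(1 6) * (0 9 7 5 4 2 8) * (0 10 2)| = |(0 9 7 5 4)(1 6)(2 8 10)| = 30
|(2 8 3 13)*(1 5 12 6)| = |(1 5 12 6)(2 8 3 13)| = 4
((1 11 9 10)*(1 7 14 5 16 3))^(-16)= (1 9 7 5 3 11 10 14 16)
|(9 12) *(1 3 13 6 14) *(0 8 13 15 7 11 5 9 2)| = 14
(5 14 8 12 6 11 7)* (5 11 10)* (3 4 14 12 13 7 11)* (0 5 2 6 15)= (0 5 12 15)(2 6 10)(3 4 14 8 13 7)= [5, 1, 6, 4, 14, 12, 10, 3, 13, 9, 2, 11, 15, 7, 8, 0]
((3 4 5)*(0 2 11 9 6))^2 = (0 11 6 2 9)(3 5 4)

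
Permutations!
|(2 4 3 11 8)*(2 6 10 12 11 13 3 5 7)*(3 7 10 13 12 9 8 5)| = |(2 4 3 12 11 5 10 9 8 6 13 7)| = 12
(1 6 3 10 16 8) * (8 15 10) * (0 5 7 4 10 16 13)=[5, 6, 2, 8, 10, 7, 3, 4, 1, 9, 13, 11, 12, 0, 14, 16, 15]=(0 5 7 4 10 13)(1 6 3 8)(15 16)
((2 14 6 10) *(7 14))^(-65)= ((2 7 14 6 10))^(-65)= (14)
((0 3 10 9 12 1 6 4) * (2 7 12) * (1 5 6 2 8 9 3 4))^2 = ((0 4)(1 2 7 12 5 6)(3 10)(8 9))^2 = (1 7 5)(2 12 6)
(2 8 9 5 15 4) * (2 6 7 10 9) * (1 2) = (1 2 8)(4 6 7 10 9 5 15) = [0, 2, 8, 3, 6, 15, 7, 10, 1, 5, 9, 11, 12, 13, 14, 4]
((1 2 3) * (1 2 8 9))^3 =((1 8 9)(2 3))^3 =(9)(2 3)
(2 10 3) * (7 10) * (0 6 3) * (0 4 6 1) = (0 1)(2 7 10 4 6 3) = [1, 0, 7, 2, 6, 5, 3, 10, 8, 9, 4]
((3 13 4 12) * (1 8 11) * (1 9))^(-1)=(1 9 11 8)(3 12 4 13)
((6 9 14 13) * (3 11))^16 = (14)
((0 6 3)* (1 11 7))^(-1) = (0 3 6)(1 7 11)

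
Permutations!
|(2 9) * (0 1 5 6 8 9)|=7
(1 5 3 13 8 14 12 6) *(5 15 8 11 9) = [0, 15, 2, 13, 4, 3, 1, 7, 14, 5, 10, 9, 6, 11, 12, 8] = (1 15 8 14 12 6)(3 13 11 9 5)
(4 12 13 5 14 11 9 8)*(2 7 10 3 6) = (2 7 10 3 6)(4 12 13 5 14 11 9 8) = [0, 1, 7, 6, 12, 14, 2, 10, 4, 8, 3, 9, 13, 5, 11]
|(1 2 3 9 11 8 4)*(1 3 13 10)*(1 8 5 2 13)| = 10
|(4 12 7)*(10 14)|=6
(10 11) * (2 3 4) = [0, 1, 3, 4, 2, 5, 6, 7, 8, 9, 11, 10] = (2 3 4)(10 11)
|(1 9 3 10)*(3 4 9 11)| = 4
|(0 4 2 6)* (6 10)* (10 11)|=6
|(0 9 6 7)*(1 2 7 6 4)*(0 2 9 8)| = |(0 8)(1 9 4)(2 7)| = 6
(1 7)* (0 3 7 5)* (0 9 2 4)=(0 3 7 1 5 9 2 4)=[3, 5, 4, 7, 0, 9, 6, 1, 8, 2]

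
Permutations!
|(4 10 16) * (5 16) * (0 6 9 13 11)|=20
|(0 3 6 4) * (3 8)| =|(0 8 3 6 4)| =5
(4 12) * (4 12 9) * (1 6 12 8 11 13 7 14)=(1 6 12 8 11 13 7 14)(4 9)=[0, 6, 2, 3, 9, 5, 12, 14, 11, 4, 10, 13, 8, 7, 1]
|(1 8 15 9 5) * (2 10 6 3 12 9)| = |(1 8 15 2 10 6 3 12 9 5)| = 10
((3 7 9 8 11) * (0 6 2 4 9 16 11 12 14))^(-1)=(0 14 12 8 9 4 2 6)(3 11 16 7)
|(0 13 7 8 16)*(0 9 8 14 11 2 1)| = |(0 13 7 14 11 2 1)(8 16 9)| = 21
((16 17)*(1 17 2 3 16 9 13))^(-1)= ((1 17 9 13)(2 3 16))^(-1)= (1 13 9 17)(2 16 3)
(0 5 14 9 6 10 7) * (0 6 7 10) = [5, 1, 2, 3, 4, 14, 0, 6, 8, 7, 10, 11, 12, 13, 9] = (0 5 14 9 7 6)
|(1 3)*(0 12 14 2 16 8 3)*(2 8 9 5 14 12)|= 9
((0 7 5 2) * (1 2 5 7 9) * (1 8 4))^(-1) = (0 2 1 4 8 9)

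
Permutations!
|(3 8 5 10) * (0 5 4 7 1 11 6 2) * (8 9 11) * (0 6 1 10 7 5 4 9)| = |(0 4 5 7 10 3)(1 8 9 11)(2 6)| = 12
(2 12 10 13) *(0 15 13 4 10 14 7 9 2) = (0 15 13)(2 12 14 7 9)(4 10) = [15, 1, 12, 3, 10, 5, 6, 9, 8, 2, 4, 11, 14, 0, 7, 13]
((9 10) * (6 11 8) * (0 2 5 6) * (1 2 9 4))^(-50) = (11)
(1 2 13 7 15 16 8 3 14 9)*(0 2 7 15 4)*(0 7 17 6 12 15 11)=(0 2 13 11)(1 17 6 12 15 16 8 3 14 9)(4 7)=[2, 17, 13, 14, 7, 5, 12, 4, 3, 1, 10, 0, 15, 11, 9, 16, 8, 6]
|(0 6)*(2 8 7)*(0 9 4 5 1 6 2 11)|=5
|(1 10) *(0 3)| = 2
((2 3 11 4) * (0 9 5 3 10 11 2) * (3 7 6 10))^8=(11)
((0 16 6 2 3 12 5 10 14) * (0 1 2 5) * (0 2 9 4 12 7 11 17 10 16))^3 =((1 9 4 12 2 3 7 11 17 10 14)(5 16 6))^3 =(1 12 7 10 9 2 11 14 4 3 17)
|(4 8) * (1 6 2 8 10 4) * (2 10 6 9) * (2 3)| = |(1 9 3 2 8)(4 6 10)| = 15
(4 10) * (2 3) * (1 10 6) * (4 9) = [0, 10, 3, 2, 6, 5, 1, 7, 8, 4, 9] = (1 10 9 4 6)(2 3)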